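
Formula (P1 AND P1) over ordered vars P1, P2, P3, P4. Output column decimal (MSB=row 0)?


Formula: (P1 AND P1) over P1, P2, P3, P4 (16 rows)
Evaluate each row (bits = P1,P2,P3,P4, MSB first):
  row 0 [0000]: (0 AND 0) -> 0
  row 1 [0001]: (0 AND 0) -> 0
  row 2 [0010]: (0 AND 0) -> 0
  row 3 [0011]: (0 AND 0) -> 0
  row 4 [0100]: (0 AND 0) -> 0
  row 5 [0101]: (0 AND 0) -> 0
  row 6 [0110]: (0 AND 0) -> 0
  row 7 [0111]: (0 AND 0) -> 0
  row 8 [1000]: (1 AND 1) -> 1
  row 9 [1001]: (1 AND 1) -> 1
  row 10 [1010]: (1 AND 1) -> 1
  row 11 [1011]: (1 AND 1) -> 1
  row 12 [1100]: (1 AND 1) -> 1
  row 13 [1101]: (1 AND 1) -> 1
  row 14 [1110]: (1 AND 1) -> 1
  row 15 [1111]: (1 AND 1) -> 1
Full result column, 4 rows per line (P1,P2 fixed per line; P3,P4 runs 00..11 left to right):
  rows 0-3 [P1,P2=00]: 0000  = hex 0
  rows 4-7 [P1,P2=01]: 0000  = hex 0
  rows 8-11 [P1,P2=10]: 1111  = hex F
  rows 12-15 [P1,P2=11]: 1111  = hex F
Output column (row 0 .. row 15) = 0000000011111111
Output column grouped in 4s = 0000 0000 1111 1111 = 0x00FF
Convert to decimal digit by digit (value = value*16 + digit):
  0 -> 0
  0*16 + 0 = 0
  0*16 + 15 (F) = 15
  15*16 + 15 (F) = 255
Decimal = 255

255


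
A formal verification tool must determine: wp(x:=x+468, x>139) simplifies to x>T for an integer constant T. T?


Formula: wp(x:=E, P) = P[E/x] (substitute E for x in postcondition)
Step 1: Postcondition: x>139
Step 2: Substitute x+468 for x: x+468>139
Step 3: Solve for x: x > 139-468 = -329

-329


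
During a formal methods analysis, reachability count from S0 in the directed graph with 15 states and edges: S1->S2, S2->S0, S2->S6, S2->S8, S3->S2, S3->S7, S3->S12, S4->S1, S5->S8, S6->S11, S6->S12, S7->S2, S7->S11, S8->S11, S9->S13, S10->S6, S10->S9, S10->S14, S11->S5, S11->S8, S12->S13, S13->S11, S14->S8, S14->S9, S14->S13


BFS from S0:
  layer 0: {S0}
Reachable set: {S0}
Count = 1

1


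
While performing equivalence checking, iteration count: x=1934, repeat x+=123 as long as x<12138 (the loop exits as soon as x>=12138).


Step 1: x goes from 1934 toward 12138 by 123; the body runs while x<12138, so iterations = ceil((bound-start)/step)
Step 2: Distance=10204
Step 3: ceil(10204/123)=83

83


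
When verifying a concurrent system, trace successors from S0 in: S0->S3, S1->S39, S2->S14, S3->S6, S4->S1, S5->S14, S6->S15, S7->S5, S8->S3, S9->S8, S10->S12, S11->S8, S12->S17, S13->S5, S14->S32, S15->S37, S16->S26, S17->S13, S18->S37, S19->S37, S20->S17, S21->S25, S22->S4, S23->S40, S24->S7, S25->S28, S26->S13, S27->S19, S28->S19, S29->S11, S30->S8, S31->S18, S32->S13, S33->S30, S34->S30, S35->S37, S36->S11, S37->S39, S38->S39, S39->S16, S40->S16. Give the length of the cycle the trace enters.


Trace from S0 until a state repeats:
  S0 -> S3 -> S6 -> S15 -> S37 -> S39 -> S16 -> S26 -> S13 -> S5 -> S14 -> S32 -> S13
S13 first seen at step 8, revisited at step 12.
Cycle length = 12 - 8 = 4

4


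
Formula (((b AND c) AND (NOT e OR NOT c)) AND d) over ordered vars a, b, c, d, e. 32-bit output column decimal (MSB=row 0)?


Formula: (((b AND c) AND (NOT e OR NOT c)) AND d) over a, b, c, d, e (32 rows)
Evaluate each row (bits = a,b,c,d,e, MSB first):
  row 0 [00000]: (((0 AND 0) AND (NOT 0 OR NOT 0)) AND 0) -> 0
  row 1 [00001]: (((0 AND 0) AND (NOT 1 OR NOT 0)) AND 0) -> 0
  row 2 [00010]: (((0 AND 0) AND (NOT 0 OR NOT 0)) AND 1) -> 0
  row 3 [00011]: (((0 AND 0) AND (NOT 1 OR NOT 0)) AND 1) -> 0
  row 4 [00100]: (((0 AND 1) AND (NOT 0 OR NOT 1)) AND 0) -> 0
  row 5 [00101]: (((0 AND 1) AND (NOT 1 OR NOT 1)) AND 0) -> 0
  row 6 [00110]: (((0 AND 1) AND (NOT 0 OR NOT 1)) AND 1) -> 0
  row 7 [00111]: (((0 AND 1) AND (NOT 1 OR NOT 1)) AND 1) -> 0
  row 8 [01000]: (((1 AND 0) AND (NOT 0 OR NOT 0)) AND 0) -> 0
  row 9 [01001]: (((1 AND 0) AND (NOT 1 OR NOT 0)) AND 0) -> 0
  row 10 [01010]: (((1 AND 0) AND (NOT 0 OR NOT 0)) AND 1) -> 0
  row 11 [01011]: (((1 AND 0) AND (NOT 1 OR NOT 0)) AND 1) -> 0
  row 12 [01100]: (((1 AND 1) AND (NOT 0 OR NOT 1)) AND 0) -> 0
  row 13 [01101]: (((1 AND 1) AND (NOT 1 OR NOT 1)) AND 0) -> 0
  row 14 [01110]: (((1 AND 1) AND (NOT 0 OR NOT 1)) AND 1) -> 1
  row 15 [01111]: (((1 AND 1) AND (NOT 1 OR NOT 1)) AND 1) -> 0
  row 16 [10000]: (((0 AND 0) AND (NOT 0 OR NOT 0)) AND 0) -> 0
  row 17 [10001]: (((0 AND 0) AND (NOT 1 OR NOT 0)) AND 0) -> 0
  row 18 [10010]: (((0 AND 0) AND (NOT 0 OR NOT 0)) AND 1) -> 0
  row 19 [10011]: (((0 AND 0) AND (NOT 1 OR NOT 0)) AND 1) -> 0
  row 20 [10100]: (((0 AND 1) AND (NOT 0 OR NOT 1)) AND 0) -> 0
  row 21 [10101]: (((0 AND 1) AND (NOT 1 OR NOT 1)) AND 0) -> 0
  row 22 [10110]: (((0 AND 1) AND (NOT 0 OR NOT 1)) AND 1) -> 0
  row 23 [10111]: (((0 AND 1) AND (NOT 1 OR NOT 1)) AND 1) -> 0
  row 24 [11000]: (((1 AND 0) AND (NOT 0 OR NOT 0)) AND 0) -> 0
  row 25 [11001]: (((1 AND 0) AND (NOT 1 OR NOT 0)) AND 0) -> 0
  row 26 [11010]: (((1 AND 0) AND (NOT 0 OR NOT 0)) AND 1) -> 0
  row 27 [11011]: (((1 AND 0) AND (NOT 1 OR NOT 0)) AND 1) -> 0
  row 28 [11100]: (((1 AND 1) AND (NOT 0 OR NOT 1)) AND 0) -> 0
  row 29 [11101]: (((1 AND 1) AND (NOT 1 OR NOT 1)) AND 0) -> 0
  row 30 [11110]: (((1 AND 1) AND (NOT 0 OR NOT 1)) AND 1) -> 1
  row 31 [11111]: (((1 AND 1) AND (NOT 1 OR NOT 1)) AND 1) -> 0
Full result column, 4 rows per line (a,b,c fixed per line; d,e runs 00..11 left to right):
  rows 0-3 [a,b,c=000]: 0000  = hex 0
  rows 4-7 [a,b,c=001]: 0000  = hex 0
  rows 8-11 [a,b,c=010]: 0000  = hex 0
  rows 12-15 [a,b,c=011]: 0010  = hex 2
  rows 16-19 [a,b,c=100]: 0000  = hex 0
  rows 20-23 [a,b,c=101]: 0000  = hex 0
  rows 24-27 [a,b,c=110]: 0000  = hex 0
  rows 28-31 [a,b,c=111]: 0010  = hex 2
Output column (row 0 .. row 31) = 00000000000000100000000000000010
Output column grouped in 4s = 0000 0000 0000 0010 0000 0000 0000 0010 = 0x00020002
Convert to decimal digit by digit (value = value*16 + digit):
  0 -> 0
  0*16 + 0 = 0
  0*16 + 0 = 0
  0*16 + 2 = 2
  2*16 + 0 = 32
  32*16 + 0 = 512
  512*16 + 0 = 8192
  8192*16 + 2 = 131074
Decimal = 131074

131074


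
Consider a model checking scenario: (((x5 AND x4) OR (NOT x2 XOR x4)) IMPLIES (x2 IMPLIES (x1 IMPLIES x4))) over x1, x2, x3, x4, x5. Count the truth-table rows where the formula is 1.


Formula: (((x5 AND x4) OR (NOT x2 XOR x4)) IMPLIES (x2 IMPLIES (x1 IMPLIES x4))) over 5 vars (32 rows)
Evaluate each row (x1, x2, x3, x4, x5 as bits, MSB first):
  row 0 [00000]: (((0 AND 0) OR (NOT 0 XOR 0)) IMPLIES (0 IMPLIES (0 IMPLIES 0))) -> 1
  row 1 [00001]: (((1 AND 0) OR (NOT 0 XOR 0)) IMPLIES (0 IMPLIES (0 IMPLIES 0))) -> 1
  row 2 [00010]: (((0 AND 1) OR (NOT 0 XOR 1)) IMPLIES (0 IMPLIES (0 IMPLIES 1))) -> 1
  row 3 [00011]: (((1 AND 1) OR (NOT 0 XOR 1)) IMPLIES (0 IMPLIES (0 IMPLIES 1))) -> 1
  row 4 [00100]: (((0 AND 0) OR (NOT 0 XOR 0)) IMPLIES (0 IMPLIES (0 IMPLIES 0))) -> 1
  row 5 [00101]: (((1 AND 0) OR (NOT 0 XOR 0)) IMPLIES (0 IMPLIES (0 IMPLIES 0))) -> 1
  row 6 [00110]: (((0 AND 1) OR (NOT 0 XOR 1)) IMPLIES (0 IMPLIES (0 IMPLIES 1))) -> 1
  row 7 [00111]: (((1 AND 1) OR (NOT 0 XOR 1)) IMPLIES (0 IMPLIES (0 IMPLIES 1))) -> 1
  row 8 [01000]: (((0 AND 0) OR (NOT 1 XOR 0)) IMPLIES (1 IMPLIES (0 IMPLIES 0))) -> 1
  row 9 [01001]: (((1 AND 0) OR (NOT 1 XOR 0)) IMPLIES (1 IMPLIES (0 IMPLIES 0))) -> 1
  row 10 [01010]: (((0 AND 1) OR (NOT 1 XOR 1)) IMPLIES (1 IMPLIES (0 IMPLIES 1))) -> 1
  row 11 [01011]: (((1 AND 1) OR (NOT 1 XOR 1)) IMPLIES (1 IMPLIES (0 IMPLIES 1))) -> 1
  row 12 [01100]: (((0 AND 0) OR (NOT 1 XOR 0)) IMPLIES (1 IMPLIES (0 IMPLIES 0))) -> 1
  row 13 [01101]: (((1 AND 0) OR (NOT 1 XOR 0)) IMPLIES (1 IMPLIES (0 IMPLIES 0))) -> 1
  row 14 [01110]: (((0 AND 1) OR (NOT 1 XOR 1)) IMPLIES (1 IMPLIES (0 IMPLIES 1))) -> 1
  row 15 [01111]: (((1 AND 1) OR (NOT 1 XOR 1)) IMPLIES (1 IMPLIES (0 IMPLIES 1))) -> 1
  row 16 [10000]: (((0 AND 0) OR (NOT 0 XOR 0)) IMPLIES (0 IMPLIES (1 IMPLIES 0))) -> 1
  row 17 [10001]: (((1 AND 0) OR (NOT 0 XOR 0)) IMPLIES (0 IMPLIES (1 IMPLIES 0))) -> 1
  row 18 [10010]: (((0 AND 1) OR (NOT 0 XOR 1)) IMPLIES (0 IMPLIES (1 IMPLIES 1))) -> 1
  row 19 [10011]: (((1 AND 1) OR (NOT 0 XOR 1)) IMPLIES (0 IMPLIES (1 IMPLIES 1))) -> 1
  row 20 [10100]: (((0 AND 0) OR (NOT 0 XOR 0)) IMPLIES (0 IMPLIES (1 IMPLIES 0))) -> 1
  row 21 [10101]: (((1 AND 0) OR (NOT 0 XOR 0)) IMPLIES (0 IMPLIES (1 IMPLIES 0))) -> 1
  row 22 [10110]: (((0 AND 1) OR (NOT 0 XOR 1)) IMPLIES (0 IMPLIES (1 IMPLIES 1))) -> 1
  row 23 [10111]: (((1 AND 1) OR (NOT 0 XOR 1)) IMPLIES (0 IMPLIES (1 IMPLIES 1))) -> 1
  row 24 [11000]: (((0 AND 0) OR (NOT 1 XOR 0)) IMPLIES (1 IMPLIES (1 IMPLIES 0))) -> 1
  row 25 [11001]: (((1 AND 0) OR (NOT 1 XOR 0)) IMPLIES (1 IMPLIES (1 IMPLIES 0))) -> 1
  row 26 [11010]: (((0 AND 1) OR (NOT 1 XOR 1)) IMPLIES (1 IMPLIES (1 IMPLIES 1))) -> 1
  row 27 [11011]: (((1 AND 1) OR (NOT 1 XOR 1)) IMPLIES (1 IMPLIES (1 IMPLIES 1))) -> 1
  row 28 [11100]: (((0 AND 0) OR (NOT 1 XOR 0)) IMPLIES (1 IMPLIES (1 IMPLIES 0))) -> 1
  row 29 [11101]: (((1 AND 0) OR (NOT 1 XOR 0)) IMPLIES (1 IMPLIES (1 IMPLIES 0))) -> 1
  row 30 [11110]: (((0 AND 1) OR (NOT 1 XOR 1)) IMPLIES (1 IMPLIES (1 IMPLIES 1))) -> 1
  row 31 [11111]: (((1 AND 1) OR (NOT 1 XOR 1)) IMPLIES (1 IMPLIES (1 IMPLIES 1))) -> 1
Full result column, 8 rows per line (x1,x2 fixed per line; x3,x4,x5 runs 000..111 left to right):
  rows 0-7 [x1,x2=00]: 11111111  (ones: 8)
  rows 8-15 [x1,x2=01]: 11111111  (ones: 8)
  rows 16-23 [x1,x2=10]: 11111111  (ones: 8)
  rows 24-31 [x1,x2=11]: 11111111  (ones: 8)
Count of 1-rows = 8+8+8+8 = 32

32


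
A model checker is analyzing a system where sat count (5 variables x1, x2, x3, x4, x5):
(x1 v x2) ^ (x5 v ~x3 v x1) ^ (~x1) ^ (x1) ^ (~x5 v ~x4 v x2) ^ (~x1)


CNF with 6 clauses over 5 vars (32 assignments).
An assignment satisfies CNF iff every clause has >=1 true literal.
Check each row (bits = x1,x2,x3,x4,x5; clause T/F shown):
  row 0 [00000]: clauses=FTTFTT -> 0
  row 1 [00001]: clauses=FTTFTT -> 0
  row 2 [00010]: clauses=FTTFTT -> 0
  row 3 [00011]: clauses=FTTFFT -> 0
  row 4 [00100]: clauses=FFTFTT -> 0
  row 5 [00101]: clauses=FTTFTT -> 0
  row 6 [00110]: clauses=FFTFTT -> 0
  row 7 [00111]: clauses=FTTFFT -> 0
  row 8 [01000]: clauses=TTTFTT -> 0
  row 9 [01001]: clauses=TTTFTT -> 0
  row 10 [01010]: clauses=TTTFTT -> 0
  row 11 [01011]: clauses=TTTFTT -> 0
  row 12 [01100]: clauses=TFTFTT -> 0
  row 13 [01101]: clauses=TTTFTT -> 0
  row 14 [01110]: clauses=TFTFTT -> 0
  row 15 [01111]: clauses=TTTFTT -> 0
  row 16 [10000]: clauses=TTFTTF -> 0
  row 17 [10001]: clauses=TTFTTF -> 0
  row 18 [10010]: clauses=TTFTTF -> 0
  row 19 [10011]: clauses=TTFTFF -> 0
  row 20 [10100]: clauses=TTFTTF -> 0
  row 21 [10101]: clauses=TTFTTF -> 0
  row 22 [10110]: clauses=TTFTTF -> 0
  row 23 [10111]: clauses=TTFTFF -> 0
  row 24 [11000]: clauses=TTFTTF -> 0
  row 25 [11001]: clauses=TTFTTF -> 0
  row 26 [11010]: clauses=TTFTTF -> 0
  row 27 [11011]: clauses=TTFTTF -> 0
  row 28 [11100]: clauses=TTFTTF -> 0
  row 29 [11101]: clauses=TTFTTF -> 0
  row 30 [11110]: clauses=TTFTTF -> 0
  row 31 [11111]: clauses=TTFTTF -> 0
Full result column, 8 rows per line (x1,x2 fixed per line; x3,x4,x5 runs 000..111 left to right):
  rows 0-7 [x1,x2=00]: 00000000  (ones: 0)
  rows 8-15 [x1,x2=01]: 00000000  (ones: 0)
  rows 16-23 [x1,x2=10]: 00000000  (ones: 0)
  rows 24-31 [x1,x2=11]: 00000000  (ones: 0)
Satisfying assignments = 0+0+0+0 = 0

0


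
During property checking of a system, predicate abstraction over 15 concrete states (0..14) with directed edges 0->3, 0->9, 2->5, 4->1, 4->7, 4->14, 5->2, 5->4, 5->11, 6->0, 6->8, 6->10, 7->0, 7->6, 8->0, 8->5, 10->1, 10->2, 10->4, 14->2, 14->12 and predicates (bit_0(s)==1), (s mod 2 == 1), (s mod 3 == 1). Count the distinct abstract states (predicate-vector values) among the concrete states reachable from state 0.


BFS from 0:
Concrete reachable: {0, 3, 9}
Abstract via predicates (bit_0(s)==1), (s mod 2 == 1), (s mod 3 == 1):
  (0,0,0) <- {0}
  (1,1,0) <- {3, 9}
Distinct abstract states = 2

2


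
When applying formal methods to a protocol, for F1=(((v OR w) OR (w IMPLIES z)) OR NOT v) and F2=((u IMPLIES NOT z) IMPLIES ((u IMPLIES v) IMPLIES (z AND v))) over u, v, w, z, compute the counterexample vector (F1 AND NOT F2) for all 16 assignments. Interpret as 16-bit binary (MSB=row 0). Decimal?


F1 = (((v OR w) OR (w IMPLIES z)) OR NOT v)
F2 = ((u IMPLIES NOT z) IMPLIES ((u IMPLIES v) IMPLIES (z AND v)))
Counterexample to F1=>F2 is where F1=1 and F2=0.
Evaluate each row (bits = u,v,w,z, MSB first):
  row 0 [0000]: F1=1 F2=0 -> F1&~F2 -> 1
  row 1 [0001]: F1=1 F2=0 -> F1&~F2 -> 1
  row 2 [0010]: F1=1 F2=0 -> F1&~F2 -> 1
  row 3 [0011]: F1=1 F2=0 -> F1&~F2 -> 1
  row 4 [0100]: F1=1 F2=0 -> F1&~F2 -> 1
  row 5 [0101]: F1=1 F2=1 -> F1&~F2 -> 0
  row 6 [0110]: F1=1 F2=0 -> F1&~F2 -> 1
  row 7 [0111]: F1=1 F2=1 -> F1&~F2 -> 0
  row 8 [1000]: F1=1 F2=1 -> F1&~F2 -> 0
  row 9 [1001]: F1=1 F2=1 -> F1&~F2 -> 0
  row 10 [1010]: F1=1 F2=1 -> F1&~F2 -> 0
  row 11 [1011]: F1=1 F2=1 -> F1&~F2 -> 0
  row 12 [1100]: F1=1 F2=0 -> F1&~F2 -> 1
  row 13 [1101]: F1=1 F2=1 -> F1&~F2 -> 0
  row 14 [1110]: F1=1 F2=0 -> F1&~F2 -> 1
  row 15 [1111]: F1=1 F2=1 -> F1&~F2 -> 0
Full result column, 4 rows per line (u,v fixed per line; w,z runs 00..11 left to right):
  rows 0-3 [u,v=00]: 1111  = hex F
  rows 4-7 [u,v=01]: 1010  = hex A
  rows 8-11 [u,v=10]: 0000  = hex 0
  rows 12-15 [u,v=11]: 1010  = hex A
Counterexample vector (row 0 .. row 15) = 1111101000001010
Output column grouped in 4s = 1111 1010 0000 1010 = 0xFA0A
Convert to decimal digit by digit (value = value*16 + digit):
  F -> 15
  15*16 + 10 (A) = 250
  250*16 + 0 = 4000
  4000*16 + 10 (A) = 64010
Decimal = 64010

64010


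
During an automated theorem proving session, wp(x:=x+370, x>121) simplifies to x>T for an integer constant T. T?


Formula: wp(x:=E, P) = P[E/x] (substitute E for x in postcondition)
Step 1: Postcondition: x>121
Step 2: Substitute x+370 for x: x+370>121
Step 3: Solve for x: x > 121-370 = -249

-249


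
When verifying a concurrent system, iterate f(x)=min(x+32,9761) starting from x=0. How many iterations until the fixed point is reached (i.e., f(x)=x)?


Step 1: x=0, cap=9761, increment=32
Step 2: x grows by 32 each step until capped at 9761; fixed point is x=9761
Step 3: iterations = ceil(9761/32) = 306

306


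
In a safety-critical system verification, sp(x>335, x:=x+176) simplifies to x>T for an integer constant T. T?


Formula: sp(P, x:=E) = exists old_x. (x = E[old_x/x]) AND P[old_x/x] (old_x is the value of x before the assignment; eliminate old_x by solving x = E[old_x/x] for old_x)
Step 1: Precondition P: x>335, i.e. old_x > 335
Step 2: Assignment gives x = old_x + 176, so old_x = x - 176
Step 3: Substitute into P: x - 176 > 335
Step 4: Simplify: x > 335+176 = 511

511


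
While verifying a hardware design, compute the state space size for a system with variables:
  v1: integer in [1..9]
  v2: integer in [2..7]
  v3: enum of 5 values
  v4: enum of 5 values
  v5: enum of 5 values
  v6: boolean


State space = product of domain sizes of all variables.
Domain sizes:
  v1 (integer in [1..9]): 9
  v2 (integer in [2..7]): 6
  v3 (enum of 5 values): 5
  v4 (enum of 5 values): 5
  v5 (enum of 5 values): 5
  v6 (boolean): 2
Product = 9 * 6 * 5 * 5 * 5 * 2 = 13500

13500


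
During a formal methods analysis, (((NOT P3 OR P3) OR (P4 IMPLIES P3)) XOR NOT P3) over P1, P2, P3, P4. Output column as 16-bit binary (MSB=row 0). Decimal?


Formula: (((NOT P3 OR P3) OR (P4 IMPLIES P3)) XOR NOT P3) over P1, P2, P3, P4 (16 rows)
Evaluate each row (bits = P1,P2,P3,P4, MSB first):
  row 0 [0000]: (((NOT 0 OR 0) OR (0 IMPLIES 0)) XOR NOT 0) -> 0
  row 1 [0001]: (((NOT 0 OR 0) OR (1 IMPLIES 0)) XOR NOT 0) -> 0
  row 2 [0010]: (((NOT 1 OR 1) OR (0 IMPLIES 1)) XOR NOT 1) -> 1
  row 3 [0011]: (((NOT 1 OR 1) OR (1 IMPLIES 1)) XOR NOT 1) -> 1
  row 4 [0100]: (((NOT 0 OR 0) OR (0 IMPLIES 0)) XOR NOT 0) -> 0
  row 5 [0101]: (((NOT 0 OR 0) OR (1 IMPLIES 0)) XOR NOT 0) -> 0
  row 6 [0110]: (((NOT 1 OR 1) OR (0 IMPLIES 1)) XOR NOT 1) -> 1
  row 7 [0111]: (((NOT 1 OR 1) OR (1 IMPLIES 1)) XOR NOT 1) -> 1
  row 8 [1000]: (((NOT 0 OR 0) OR (0 IMPLIES 0)) XOR NOT 0) -> 0
  row 9 [1001]: (((NOT 0 OR 0) OR (1 IMPLIES 0)) XOR NOT 0) -> 0
  row 10 [1010]: (((NOT 1 OR 1) OR (0 IMPLIES 1)) XOR NOT 1) -> 1
  row 11 [1011]: (((NOT 1 OR 1) OR (1 IMPLIES 1)) XOR NOT 1) -> 1
  row 12 [1100]: (((NOT 0 OR 0) OR (0 IMPLIES 0)) XOR NOT 0) -> 0
  row 13 [1101]: (((NOT 0 OR 0) OR (1 IMPLIES 0)) XOR NOT 0) -> 0
  row 14 [1110]: (((NOT 1 OR 1) OR (0 IMPLIES 1)) XOR NOT 1) -> 1
  row 15 [1111]: (((NOT 1 OR 1) OR (1 IMPLIES 1)) XOR NOT 1) -> 1
Full result column, 4 rows per line (P1,P2 fixed per line; P3,P4 runs 00..11 left to right):
  rows 0-3 [P1,P2=00]: 0011  = hex 3
  rows 4-7 [P1,P2=01]: 0011  = hex 3
  rows 8-11 [P1,P2=10]: 0011  = hex 3
  rows 12-15 [P1,P2=11]: 0011  = hex 3
Output column (row 0 .. row 15) = 0011001100110011
Output column grouped in 4s = 0011 0011 0011 0011 = 0x3333
Convert to decimal digit by digit (value = value*16 + digit):
  3 -> 3
  3*16 + 3 = 51
  51*16 + 3 = 819
  819*16 + 3 = 13107
Decimal = 13107

13107


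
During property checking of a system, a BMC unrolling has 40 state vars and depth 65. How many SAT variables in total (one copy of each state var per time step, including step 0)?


BMC unrolls to depth k, creating one copy of each state var for steps 0..k.
Step count = 65 + 1 = 66 (steps 0 through 65)
Vars per step = 40
Total = 40 * 66 = 2640

2640


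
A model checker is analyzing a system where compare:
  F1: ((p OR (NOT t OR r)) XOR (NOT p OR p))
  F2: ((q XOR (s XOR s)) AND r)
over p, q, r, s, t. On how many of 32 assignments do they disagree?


F1 = ((p OR (NOT t OR r)) XOR (NOT p OR p))
F2 = ((q XOR (s XOR s)) AND r)
Evaluate both on each of 32 rows (bits = p,q,r,s,t):
  row 0 [00000]: F1=0 F2=0 -> 0
  row 1 [00001]: F1=1 F2=0 (differ) -> 1
  row 2 [00010]: F1=0 F2=0 -> 0
  row 3 [00011]: F1=1 F2=0 (differ) -> 1
  row 4 [00100]: F1=0 F2=0 -> 0
  row 5 [00101]: F1=0 F2=0 -> 0
  row 6 [00110]: F1=0 F2=0 -> 0
  row 7 [00111]: F1=0 F2=0 -> 0
  row 8 [01000]: F1=0 F2=0 -> 0
  row 9 [01001]: F1=1 F2=0 (differ) -> 1
  row 10 [01010]: F1=0 F2=0 -> 0
  row 11 [01011]: F1=1 F2=0 (differ) -> 1
  row 12 [01100]: F1=0 F2=1 (differ) -> 1
  row 13 [01101]: F1=0 F2=1 (differ) -> 1
  row 14 [01110]: F1=0 F2=1 (differ) -> 1
  row 15 [01111]: F1=0 F2=1 (differ) -> 1
  row 16 [10000]: F1=0 F2=0 -> 0
  row 17 [10001]: F1=0 F2=0 -> 0
  row 18 [10010]: F1=0 F2=0 -> 0
  row 19 [10011]: F1=0 F2=0 -> 0
  row 20 [10100]: F1=0 F2=0 -> 0
  row 21 [10101]: F1=0 F2=0 -> 0
  row 22 [10110]: F1=0 F2=0 -> 0
  row 23 [10111]: F1=0 F2=0 -> 0
  row 24 [11000]: F1=0 F2=0 -> 0
  row 25 [11001]: F1=0 F2=0 -> 0
  row 26 [11010]: F1=0 F2=0 -> 0
  row 27 [11011]: F1=0 F2=0 -> 0
  row 28 [11100]: F1=0 F2=1 (differ) -> 1
  row 29 [11101]: F1=0 F2=1 (differ) -> 1
  row 30 [11110]: F1=0 F2=1 (differ) -> 1
  row 31 [11111]: F1=0 F2=1 (differ) -> 1
Full result column, 8 rows per line (p,q fixed per line; r,s,t runs 000..111 left to right):
  rows 0-7 [p,q=00]: 01010000  (ones: 2)
  rows 8-15 [p,q=01]: 01011111  (ones: 6)
  rows 16-23 [p,q=10]: 00000000  (ones: 0)
  rows 24-31 [p,q=11]: 00001111  (ones: 4)
Disagreements = 2+6+0+4 = 12

12


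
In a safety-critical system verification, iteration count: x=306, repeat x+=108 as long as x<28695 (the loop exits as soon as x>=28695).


Step 1: x goes from 306 toward 28695 by 108; the body runs while x<28695, so iterations = ceil((bound-start)/step)
Step 2: Distance=28389
Step 3: ceil(28389/108)=263

263


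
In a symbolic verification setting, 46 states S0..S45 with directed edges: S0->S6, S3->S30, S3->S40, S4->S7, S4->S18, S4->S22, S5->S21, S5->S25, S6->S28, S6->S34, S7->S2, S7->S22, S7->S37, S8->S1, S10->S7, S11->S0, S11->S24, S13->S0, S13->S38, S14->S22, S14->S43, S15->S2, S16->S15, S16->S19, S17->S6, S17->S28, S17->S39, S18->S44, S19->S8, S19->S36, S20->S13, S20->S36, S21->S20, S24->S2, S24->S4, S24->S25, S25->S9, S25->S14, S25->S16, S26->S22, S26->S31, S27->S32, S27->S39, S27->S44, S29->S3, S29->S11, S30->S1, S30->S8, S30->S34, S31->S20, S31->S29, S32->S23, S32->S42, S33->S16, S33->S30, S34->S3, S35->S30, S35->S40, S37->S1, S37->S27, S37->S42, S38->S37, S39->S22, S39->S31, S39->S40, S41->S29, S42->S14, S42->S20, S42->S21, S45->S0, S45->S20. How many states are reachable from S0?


BFS from S0:
  layer 0: {S0}
  layer 1: {S6}
  layer 2: {S28, S34}
  layer 3: {S3}
  layer 4: {S30, S40}
  layer 5: {S1, S8}
Reachable set: {S0, S1, S3, S6, S8, S28, S30, S34, S40}
Count = 9

9


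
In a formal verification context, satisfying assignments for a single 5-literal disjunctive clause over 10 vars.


Step 1: Total=2^10=1024
Step 2: Unsat when all 5 false: 2^5=32
Step 3: Sat=1024-32=992

992


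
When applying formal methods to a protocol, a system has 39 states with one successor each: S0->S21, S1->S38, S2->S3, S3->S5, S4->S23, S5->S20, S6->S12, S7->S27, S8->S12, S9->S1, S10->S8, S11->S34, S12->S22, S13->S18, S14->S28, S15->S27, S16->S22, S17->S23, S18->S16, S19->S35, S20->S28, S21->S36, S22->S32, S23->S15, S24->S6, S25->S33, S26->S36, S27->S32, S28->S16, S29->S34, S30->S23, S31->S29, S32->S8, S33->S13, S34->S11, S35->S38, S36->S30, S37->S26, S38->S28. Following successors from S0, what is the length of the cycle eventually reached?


Trace from S0 until a state repeats:
  S0 -> S21 -> S36 -> S30 -> S23 -> S15 -> S27 -> S32 -> S8 -> S12 -> S22 -> S32
S32 first seen at step 7, revisited at step 11.
Cycle length = 11 - 7 = 4

4


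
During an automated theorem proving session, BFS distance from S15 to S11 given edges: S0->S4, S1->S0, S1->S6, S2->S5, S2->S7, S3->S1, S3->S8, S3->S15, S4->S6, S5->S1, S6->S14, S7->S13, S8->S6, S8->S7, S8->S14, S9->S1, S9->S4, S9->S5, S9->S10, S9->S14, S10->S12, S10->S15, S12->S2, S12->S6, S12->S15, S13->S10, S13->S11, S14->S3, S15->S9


BFS layer-by-layer from S15:
  dist 0: {S15}
  dist 1: {S9}
  dist 2: {S1, S4, S5, S10, S14}
  dist 3: {S0, S3, S6, S12}
  dist 4: {S2, S8}
  dist 5: {S7}
  dist 6: {S13}
  dist 7: {S11}
  -> S11 reached at distance 7
Shortest path length = 7

7


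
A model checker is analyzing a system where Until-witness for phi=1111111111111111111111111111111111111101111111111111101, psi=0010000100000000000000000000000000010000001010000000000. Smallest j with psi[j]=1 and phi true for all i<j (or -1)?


(phi U psi) at 0: need smallest j with psi[j]=1 and phi[i]=1 for all i in [0,j).
Scan from step 0:
  step 0: phi=1, psi=0 -> continue
  step 1: phi=1, psi=0 -> continue
  step 2: psi=1 and phi held for [0,2) -> witness found
Witness step = 2

2


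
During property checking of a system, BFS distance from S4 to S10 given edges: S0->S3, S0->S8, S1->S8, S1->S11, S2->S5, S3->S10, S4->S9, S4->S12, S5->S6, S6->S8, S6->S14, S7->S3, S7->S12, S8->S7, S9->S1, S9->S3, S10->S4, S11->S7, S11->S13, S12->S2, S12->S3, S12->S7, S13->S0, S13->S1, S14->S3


BFS layer-by-layer from S4:
  dist 0: {S4}
  dist 1: {S9, S12}
  dist 2: {S1, S2, S3, S7}
  dist 3: {S5, S8, S10, S11}
  -> S10 reached at distance 3
Shortest path length = 3

3


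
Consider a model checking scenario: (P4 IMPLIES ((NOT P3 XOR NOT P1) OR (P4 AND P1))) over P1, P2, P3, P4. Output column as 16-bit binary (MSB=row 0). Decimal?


Formula: (P4 IMPLIES ((NOT P3 XOR NOT P1) OR (P4 AND P1))) over P1, P2, P3, P4 (16 rows)
Evaluate each row (bits = P1,P2,P3,P4, MSB first):
  row 0 [0000]: (0 IMPLIES ((NOT 0 XOR NOT 0) OR (0 AND 0))) -> 1
  row 1 [0001]: (1 IMPLIES ((NOT 0 XOR NOT 0) OR (1 AND 0))) -> 0
  row 2 [0010]: (0 IMPLIES ((NOT 1 XOR NOT 0) OR (0 AND 0))) -> 1
  row 3 [0011]: (1 IMPLIES ((NOT 1 XOR NOT 0) OR (1 AND 0))) -> 1
  row 4 [0100]: (0 IMPLIES ((NOT 0 XOR NOT 0) OR (0 AND 0))) -> 1
  row 5 [0101]: (1 IMPLIES ((NOT 0 XOR NOT 0) OR (1 AND 0))) -> 0
  row 6 [0110]: (0 IMPLIES ((NOT 1 XOR NOT 0) OR (0 AND 0))) -> 1
  row 7 [0111]: (1 IMPLIES ((NOT 1 XOR NOT 0) OR (1 AND 0))) -> 1
  row 8 [1000]: (0 IMPLIES ((NOT 0 XOR NOT 1) OR (0 AND 1))) -> 1
  row 9 [1001]: (1 IMPLIES ((NOT 0 XOR NOT 1) OR (1 AND 1))) -> 1
  row 10 [1010]: (0 IMPLIES ((NOT 1 XOR NOT 1) OR (0 AND 1))) -> 1
  row 11 [1011]: (1 IMPLIES ((NOT 1 XOR NOT 1) OR (1 AND 1))) -> 1
  row 12 [1100]: (0 IMPLIES ((NOT 0 XOR NOT 1) OR (0 AND 1))) -> 1
  row 13 [1101]: (1 IMPLIES ((NOT 0 XOR NOT 1) OR (1 AND 1))) -> 1
  row 14 [1110]: (0 IMPLIES ((NOT 1 XOR NOT 1) OR (0 AND 1))) -> 1
  row 15 [1111]: (1 IMPLIES ((NOT 1 XOR NOT 1) OR (1 AND 1))) -> 1
Full result column, 4 rows per line (P1,P2 fixed per line; P3,P4 runs 00..11 left to right):
  rows 0-3 [P1,P2=00]: 1011  = hex B
  rows 4-7 [P1,P2=01]: 1011  = hex B
  rows 8-11 [P1,P2=10]: 1111  = hex F
  rows 12-15 [P1,P2=11]: 1111  = hex F
Output column (row 0 .. row 15) = 1011101111111111
Output column grouped in 4s = 1011 1011 1111 1111 = 0xBBFF
Convert to decimal digit by digit (value = value*16 + digit):
  B -> 11
  11*16 + 11 (B) = 187
  187*16 + 15 (F) = 3007
  3007*16 + 15 (F) = 48127
Decimal = 48127

48127


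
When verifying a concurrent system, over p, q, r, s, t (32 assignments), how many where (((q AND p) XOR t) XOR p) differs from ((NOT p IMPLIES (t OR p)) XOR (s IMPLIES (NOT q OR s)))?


F1 = (((q AND p) XOR t) XOR p)
F2 = ((NOT p IMPLIES (t OR p)) XOR (s IMPLIES (NOT q OR s)))
Evaluate both on each of 32 rows (bits = p,q,r,s,t):
  row 0 [00000]: F1=0 F2=1 (differ) -> 1
  row 1 [00001]: F1=1 F2=0 (differ) -> 1
  row 2 [00010]: F1=0 F2=1 (differ) -> 1
  row 3 [00011]: F1=1 F2=0 (differ) -> 1
  row 4 [00100]: F1=0 F2=1 (differ) -> 1
  row 5 [00101]: F1=1 F2=0 (differ) -> 1
  row 6 [00110]: F1=0 F2=1 (differ) -> 1
  row 7 [00111]: F1=1 F2=0 (differ) -> 1
  row 8 [01000]: F1=0 F2=1 (differ) -> 1
  row 9 [01001]: F1=1 F2=0 (differ) -> 1
  row 10 [01010]: F1=0 F2=1 (differ) -> 1
  row 11 [01011]: F1=1 F2=0 (differ) -> 1
  row 12 [01100]: F1=0 F2=1 (differ) -> 1
  row 13 [01101]: F1=1 F2=0 (differ) -> 1
  row 14 [01110]: F1=0 F2=1 (differ) -> 1
  row 15 [01111]: F1=1 F2=0 (differ) -> 1
  row 16 [10000]: F1=1 F2=0 (differ) -> 1
  row 17 [10001]: F1=0 F2=0 -> 0
  row 18 [10010]: F1=1 F2=0 (differ) -> 1
  row 19 [10011]: F1=0 F2=0 -> 0
  row 20 [10100]: F1=1 F2=0 (differ) -> 1
  row 21 [10101]: F1=0 F2=0 -> 0
  row 22 [10110]: F1=1 F2=0 (differ) -> 1
  row 23 [10111]: F1=0 F2=0 -> 0
  row 24 [11000]: F1=0 F2=0 -> 0
  row 25 [11001]: F1=1 F2=0 (differ) -> 1
  row 26 [11010]: F1=0 F2=0 -> 0
  row 27 [11011]: F1=1 F2=0 (differ) -> 1
  row 28 [11100]: F1=0 F2=0 -> 0
  row 29 [11101]: F1=1 F2=0 (differ) -> 1
  row 30 [11110]: F1=0 F2=0 -> 0
  row 31 [11111]: F1=1 F2=0 (differ) -> 1
Full result column, 8 rows per line (p,q fixed per line; r,s,t runs 000..111 left to right):
  rows 0-7 [p,q=00]: 11111111  (ones: 8)
  rows 8-15 [p,q=01]: 11111111  (ones: 8)
  rows 16-23 [p,q=10]: 10101010  (ones: 4)
  rows 24-31 [p,q=11]: 01010101  (ones: 4)
Disagreements = 8+8+4+4 = 24

24


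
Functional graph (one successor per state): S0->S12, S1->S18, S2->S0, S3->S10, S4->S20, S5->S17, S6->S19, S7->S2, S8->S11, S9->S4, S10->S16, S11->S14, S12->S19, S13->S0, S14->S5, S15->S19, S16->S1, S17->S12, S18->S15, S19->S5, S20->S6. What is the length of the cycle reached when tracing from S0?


Trace from S0 until a state repeats:
  S0 -> S12 -> S19 -> S5 -> S17 -> S12
S12 first seen at step 1, revisited at step 5.
Cycle length = 5 - 1 = 4

4


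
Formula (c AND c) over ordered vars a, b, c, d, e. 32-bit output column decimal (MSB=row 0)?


Formula: (c AND c) over a, b, c, d, e (32 rows)
Evaluate each row (bits = a,b,c,d,e, MSB first):
  row 0 [00000]: (0 AND 0) -> 0
  row 1 [00001]: (0 AND 0) -> 0
  row 2 [00010]: (0 AND 0) -> 0
  row 3 [00011]: (0 AND 0) -> 0
  row 4 [00100]: (1 AND 1) -> 1
  row 5 [00101]: (1 AND 1) -> 1
  row 6 [00110]: (1 AND 1) -> 1
  row 7 [00111]: (1 AND 1) -> 1
  row 8 [01000]: (0 AND 0) -> 0
  row 9 [01001]: (0 AND 0) -> 0
  row 10 [01010]: (0 AND 0) -> 0
  row 11 [01011]: (0 AND 0) -> 0
  row 12 [01100]: (1 AND 1) -> 1
  row 13 [01101]: (1 AND 1) -> 1
  row 14 [01110]: (1 AND 1) -> 1
  row 15 [01111]: (1 AND 1) -> 1
  row 16 [10000]: (0 AND 0) -> 0
  row 17 [10001]: (0 AND 0) -> 0
  row 18 [10010]: (0 AND 0) -> 0
  row 19 [10011]: (0 AND 0) -> 0
  row 20 [10100]: (1 AND 1) -> 1
  row 21 [10101]: (1 AND 1) -> 1
  row 22 [10110]: (1 AND 1) -> 1
  row 23 [10111]: (1 AND 1) -> 1
  row 24 [11000]: (0 AND 0) -> 0
  row 25 [11001]: (0 AND 0) -> 0
  row 26 [11010]: (0 AND 0) -> 0
  row 27 [11011]: (0 AND 0) -> 0
  row 28 [11100]: (1 AND 1) -> 1
  row 29 [11101]: (1 AND 1) -> 1
  row 30 [11110]: (1 AND 1) -> 1
  row 31 [11111]: (1 AND 1) -> 1
Full result column, 4 rows per line (a,b,c fixed per line; d,e runs 00..11 left to right):
  rows 0-3 [a,b,c=000]: 0000  = hex 0
  rows 4-7 [a,b,c=001]: 1111  = hex F
  rows 8-11 [a,b,c=010]: 0000  = hex 0
  rows 12-15 [a,b,c=011]: 1111  = hex F
  rows 16-19 [a,b,c=100]: 0000  = hex 0
  rows 20-23 [a,b,c=101]: 1111  = hex F
  rows 24-27 [a,b,c=110]: 0000  = hex 0
  rows 28-31 [a,b,c=111]: 1111  = hex F
Output column (row 0 .. row 31) = 00001111000011110000111100001111
Output column grouped in 4s = 0000 1111 0000 1111 0000 1111 0000 1111 = 0x0F0F0F0F
Convert to decimal digit by digit (value = value*16 + digit):
  0 -> 0
  0*16 + 15 (F) = 15
  15*16 + 0 = 240
  240*16 + 15 (F) = 3855
  3855*16 + 0 = 61680
  61680*16 + 15 (F) = 986895
  986895*16 + 0 = 15790320
  15790320*16 + 15 (F) = 252645135
Decimal = 252645135

252645135


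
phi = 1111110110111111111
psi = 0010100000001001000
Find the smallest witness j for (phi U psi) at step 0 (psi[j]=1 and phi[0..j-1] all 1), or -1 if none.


(phi U psi) at 0: need smallest j with psi[j]=1 and phi[i]=1 for all i in [0,j).
Scan from step 0:
  step 0: phi=1, psi=0 -> continue
  step 1: phi=1, psi=0 -> continue
  step 2: psi=1 and phi held for [0,2) -> witness found
Witness step = 2

2


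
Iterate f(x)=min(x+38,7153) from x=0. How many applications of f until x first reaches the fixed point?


Step 1: x=0, cap=7153, increment=38
Step 2: x grows by 38 each step until capped at 7153; fixed point is x=7153
Step 3: iterations = ceil(7153/38) = 189

189


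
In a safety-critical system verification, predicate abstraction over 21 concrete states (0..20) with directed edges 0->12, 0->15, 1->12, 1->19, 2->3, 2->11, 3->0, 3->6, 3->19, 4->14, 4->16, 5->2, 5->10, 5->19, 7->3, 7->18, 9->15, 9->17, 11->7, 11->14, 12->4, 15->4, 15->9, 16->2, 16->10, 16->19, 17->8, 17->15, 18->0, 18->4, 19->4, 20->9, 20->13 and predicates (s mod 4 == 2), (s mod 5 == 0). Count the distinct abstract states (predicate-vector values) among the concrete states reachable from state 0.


BFS from 0:
Concrete reachable: {0, 2, 3, 4, 6, 7, 8, 9, 10, 11, 12, 14, 15, 16, 17, 18, 19}
Abstract via predicates (s mod 4 == 2), (s mod 5 == 0):
  (0,0) <- {3, 4, 7, 8, 9, 11, 12, 16, 17, 19}
  (0,1) <- {0, 15}
  (1,0) <- {2, 6, 14, 18}
  (1,1) <- {10}
Distinct abstract states = 4

4


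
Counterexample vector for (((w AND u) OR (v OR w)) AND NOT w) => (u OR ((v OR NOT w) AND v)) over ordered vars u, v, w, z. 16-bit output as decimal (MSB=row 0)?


F1 = (((w AND u) OR (v OR w)) AND NOT w)
F2 = (u OR ((v OR NOT w) AND v))
Counterexample to F1=>F2 is where F1=1 and F2=0.
Evaluate each row (bits = u,v,w,z, MSB first):
  row 0 [0000]: F1=0 F2=0 -> F1&~F2 -> 0
  row 1 [0001]: F1=0 F2=0 -> F1&~F2 -> 0
  row 2 [0010]: F1=0 F2=0 -> F1&~F2 -> 0
  row 3 [0011]: F1=0 F2=0 -> F1&~F2 -> 0
  row 4 [0100]: F1=1 F2=1 -> F1&~F2 -> 0
  row 5 [0101]: F1=1 F2=1 -> F1&~F2 -> 0
  row 6 [0110]: F1=0 F2=1 -> F1&~F2 -> 0
  row 7 [0111]: F1=0 F2=1 -> F1&~F2 -> 0
  row 8 [1000]: F1=0 F2=1 -> F1&~F2 -> 0
  row 9 [1001]: F1=0 F2=1 -> F1&~F2 -> 0
  row 10 [1010]: F1=0 F2=1 -> F1&~F2 -> 0
  row 11 [1011]: F1=0 F2=1 -> F1&~F2 -> 0
  row 12 [1100]: F1=1 F2=1 -> F1&~F2 -> 0
  row 13 [1101]: F1=1 F2=1 -> F1&~F2 -> 0
  row 14 [1110]: F1=0 F2=1 -> F1&~F2 -> 0
  row 15 [1111]: F1=0 F2=1 -> F1&~F2 -> 0
Full result column, 4 rows per line (u,v fixed per line; w,z runs 00..11 left to right):
  rows 0-3 [u,v=00]: 0000  = hex 0
  rows 4-7 [u,v=01]: 0000  = hex 0
  rows 8-11 [u,v=10]: 0000  = hex 0
  rows 12-15 [u,v=11]: 0000  = hex 0
Counterexample vector (row 0 .. row 15) = 0000000000000000
Output column grouped in 4s = 0000 0000 0000 0000 = 0x0000
Convert to decimal digit by digit (value = value*16 + digit):
  0 -> 0
  0*16 + 0 = 0
  0*16 + 0 = 0
  0*16 + 0 = 0
Decimal = 0

0


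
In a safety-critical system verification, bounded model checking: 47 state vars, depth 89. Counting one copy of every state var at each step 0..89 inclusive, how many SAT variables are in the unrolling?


BMC unrolls to depth k, creating one copy of each state var for steps 0..k.
Step count = 89 + 1 = 90 (steps 0 through 89)
Vars per step = 47
Total = 47 * 90 = 4230

4230


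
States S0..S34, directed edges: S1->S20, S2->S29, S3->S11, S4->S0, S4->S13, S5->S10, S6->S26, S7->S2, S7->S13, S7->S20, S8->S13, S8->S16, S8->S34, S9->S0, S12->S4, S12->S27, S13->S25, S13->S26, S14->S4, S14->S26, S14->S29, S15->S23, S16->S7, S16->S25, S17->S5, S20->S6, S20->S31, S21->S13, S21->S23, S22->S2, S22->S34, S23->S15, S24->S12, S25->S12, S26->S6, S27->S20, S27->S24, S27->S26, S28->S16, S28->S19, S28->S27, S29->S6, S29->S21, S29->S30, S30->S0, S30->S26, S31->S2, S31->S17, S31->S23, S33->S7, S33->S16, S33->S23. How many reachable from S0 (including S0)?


BFS from S0:
  layer 0: {S0}
Reachable set: {S0}
Count = 1

1


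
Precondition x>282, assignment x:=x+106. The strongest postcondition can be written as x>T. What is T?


Formula: sp(P, x:=E) = exists old_x. (x = E[old_x/x]) AND P[old_x/x] (old_x is the value of x before the assignment; eliminate old_x by solving x = E[old_x/x] for old_x)
Step 1: Precondition P: x>282, i.e. old_x > 282
Step 2: Assignment gives x = old_x + 106, so old_x = x - 106
Step 3: Substitute into P: x - 106 > 282
Step 4: Simplify: x > 282+106 = 388

388


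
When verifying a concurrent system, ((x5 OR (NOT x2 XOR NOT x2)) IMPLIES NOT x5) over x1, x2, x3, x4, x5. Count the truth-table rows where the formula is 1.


Formula: ((x5 OR (NOT x2 XOR NOT x2)) IMPLIES NOT x5) over 5 vars (32 rows)
Evaluate each row (x1, x2, x3, x4, x5 as bits, MSB first):
  row 0 [00000]: ((0 OR (NOT 0 XOR NOT 0)) IMPLIES NOT 0) -> 1
  row 1 [00001]: ((1 OR (NOT 0 XOR NOT 0)) IMPLIES NOT 1) -> 0
  row 2 [00010]: ((0 OR (NOT 0 XOR NOT 0)) IMPLIES NOT 0) -> 1
  row 3 [00011]: ((1 OR (NOT 0 XOR NOT 0)) IMPLIES NOT 1) -> 0
  row 4 [00100]: ((0 OR (NOT 0 XOR NOT 0)) IMPLIES NOT 0) -> 1
  row 5 [00101]: ((1 OR (NOT 0 XOR NOT 0)) IMPLIES NOT 1) -> 0
  row 6 [00110]: ((0 OR (NOT 0 XOR NOT 0)) IMPLIES NOT 0) -> 1
  row 7 [00111]: ((1 OR (NOT 0 XOR NOT 0)) IMPLIES NOT 1) -> 0
  row 8 [01000]: ((0 OR (NOT 1 XOR NOT 1)) IMPLIES NOT 0) -> 1
  row 9 [01001]: ((1 OR (NOT 1 XOR NOT 1)) IMPLIES NOT 1) -> 0
  row 10 [01010]: ((0 OR (NOT 1 XOR NOT 1)) IMPLIES NOT 0) -> 1
  row 11 [01011]: ((1 OR (NOT 1 XOR NOT 1)) IMPLIES NOT 1) -> 0
  row 12 [01100]: ((0 OR (NOT 1 XOR NOT 1)) IMPLIES NOT 0) -> 1
  row 13 [01101]: ((1 OR (NOT 1 XOR NOT 1)) IMPLIES NOT 1) -> 0
  row 14 [01110]: ((0 OR (NOT 1 XOR NOT 1)) IMPLIES NOT 0) -> 1
  row 15 [01111]: ((1 OR (NOT 1 XOR NOT 1)) IMPLIES NOT 1) -> 0
  row 16 [10000]: ((0 OR (NOT 0 XOR NOT 0)) IMPLIES NOT 0) -> 1
  row 17 [10001]: ((1 OR (NOT 0 XOR NOT 0)) IMPLIES NOT 1) -> 0
  row 18 [10010]: ((0 OR (NOT 0 XOR NOT 0)) IMPLIES NOT 0) -> 1
  row 19 [10011]: ((1 OR (NOT 0 XOR NOT 0)) IMPLIES NOT 1) -> 0
  row 20 [10100]: ((0 OR (NOT 0 XOR NOT 0)) IMPLIES NOT 0) -> 1
  row 21 [10101]: ((1 OR (NOT 0 XOR NOT 0)) IMPLIES NOT 1) -> 0
  row 22 [10110]: ((0 OR (NOT 0 XOR NOT 0)) IMPLIES NOT 0) -> 1
  row 23 [10111]: ((1 OR (NOT 0 XOR NOT 0)) IMPLIES NOT 1) -> 0
  row 24 [11000]: ((0 OR (NOT 1 XOR NOT 1)) IMPLIES NOT 0) -> 1
  row 25 [11001]: ((1 OR (NOT 1 XOR NOT 1)) IMPLIES NOT 1) -> 0
  row 26 [11010]: ((0 OR (NOT 1 XOR NOT 1)) IMPLIES NOT 0) -> 1
  row 27 [11011]: ((1 OR (NOT 1 XOR NOT 1)) IMPLIES NOT 1) -> 0
  row 28 [11100]: ((0 OR (NOT 1 XOR NOT 1)) IMPLIES NOT 0) -> 1
  row 29 [11101]: ((1 OR (NOT 1 XOR NOT 1)) IMPLIES NOT 1) -> 0
  row 30 [11110]: ((0 OR (NOT 1 XOR NOT 1)) IMPLIES NOT 0) -> 1
  row 31 [11111]: ((1 OR (NOT 1 XOR NOT 1)) IMPLIES NOT 1) -> 0
Full result column, 8 rows per line (x1,x2 fixed per line; x3,x4,x5 runs 000..111 left to right):
  rows 0-7 [x1,x2=00]: 10101010  (ones: 4)
  rows 8-15 [x1,x2=01]: 10101010  (ones: 4)
  rows 16-23 [x1,x2=10]: 10101010  (ones: 4)
  rows 24-31 [x1,x2=11]: 10101010  (ones: 4)
Count of 1-rows = 4+4+4+4 = 16

16


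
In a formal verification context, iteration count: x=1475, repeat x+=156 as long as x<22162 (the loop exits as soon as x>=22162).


Step 1: x goes from 1475 toward 22162 by 156; the body runs while x<22162, so iterations = ceil((bound-start)/step)
Step 2: Distance=20687
Step 3: ceil(20687/156)=133

133


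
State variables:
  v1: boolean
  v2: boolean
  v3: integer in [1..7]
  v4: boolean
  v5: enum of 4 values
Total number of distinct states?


State space = product of domain sizes of all variables.
Domain sizes:
  v1 (boolean): 2
  v2 (boolean): 2
  v3 (integer in [1..7]): 7
  v4 (boolean): 2
  v5 (enum of 4 values): 4
Product = 2 * 2 * 7 * 2 * 4 = 224

224


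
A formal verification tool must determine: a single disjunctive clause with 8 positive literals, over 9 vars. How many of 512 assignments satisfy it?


Step 1: Total=2^9=512
Step 2: Unsat when all 8 false: 2^1=2
Step 3: Sat=512-2=510

510


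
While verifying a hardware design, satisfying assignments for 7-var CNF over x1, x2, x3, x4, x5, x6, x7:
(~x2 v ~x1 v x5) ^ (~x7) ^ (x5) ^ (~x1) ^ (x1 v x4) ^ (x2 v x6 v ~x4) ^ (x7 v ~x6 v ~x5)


CNF with 7 clauses over 7 vars (128 assignments).
An assignment satisfies CNF iff every clause has >=1 true literal.
Check each row (bits = x1,x2,x3,x4,x5,x6,x7; clause T/F shown):
  row 0 [0000000]: clauses=TTFTFTT -> 0
  row 1 [0000001]: clauses=TFFTFTT -> 0
  row 2 [0000010]: clauses=TTFTFTT -> 0
  row 3 [0000011]: clauses=TFFTFTT -> 0
  row 4 [0000100]: clauses=TTTTFTT -> 0
  (every remaining row is evaluated the same way; all 128 results are listed next)
Full result column, 8 rows per line (x1,x2,x3,x4 fixed per line; x5,x6,x7 runs 000..111 left to right):
  rows 0-7 [x1,x2,x3,x4=0000]: 00000000  (ones: 0)
  rows 8-15 [x1,x2,x3,x4=0001]: 00000000  (ones: 0)
  rows 16-23 [x1,x2,x3,x4=0010]: 00000000  (ones: 0)
  rows 24-31 [x1,x2,x3,x4=0011]: 00000000  (ones: 0)
  rows 32-39 [x1,x2,x3,x4=0100]: 00000000  (ones: 0)
  rows 40-47 [x1,x2,x3,x4=0101]: 00001000  (ones: 1)
  rows 48-55 [x1,x2,x3,x4=0110]: 00000000  (ones: 0)
  rows 56-63 [x1,x2,x3,x4=0111]: 00001000  (ones: 1)
  rows 64-71 [x1,x2,x3,x4=1000]: 00000000  (ones: 0)
  rows 72-79 [x1,x2,x3,x4=1001]: 00000000  (ones: 0)
  rows 80-87 [x1,x2,x3,x4=1010]: 00000000  (ones: 0)
  rows 88-95 [x1,x2,x3,x4=1011]: 00000000  (ones: 0)
  rows 96-103 [x1,x2,x3,x4=1100]: 00000000  (ones: 0)
  rows 104-111 [x1,x2,x3,x4=1101]: 00000000  (ones: 0)
  rows 112-119 [x1,x2,x3,x4=1110]: 00000000  (ones: 0)
  rows 120-127 [x1,x2,x3,x4=1111]: 00000000  (ones: 0)
Satisfying assignments = 0+0+0+0+0+1+0+1+0+0+0+0+0+0+0+0 = 2

2


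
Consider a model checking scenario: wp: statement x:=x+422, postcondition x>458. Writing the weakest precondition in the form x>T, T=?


Formula: wp(x:=E, P) = P[E/x] (substitute E for x in postcondition)
Step 1: Postcondition: x>458
Step 2: Substitute x+422 for x: x+422>458
Step 3: Solve for x: x > 458-422 = 36

36


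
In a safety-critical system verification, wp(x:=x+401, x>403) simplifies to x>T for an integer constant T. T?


Formula: wp(x:=E, P) = P[E/x] (substitute E for x in postcondition)
Step 1: Postcondition: x>403
Step 2: Substitute x+401 for x: x+401>403
Step 3: Solve for x: x > 403-401 = 2

2


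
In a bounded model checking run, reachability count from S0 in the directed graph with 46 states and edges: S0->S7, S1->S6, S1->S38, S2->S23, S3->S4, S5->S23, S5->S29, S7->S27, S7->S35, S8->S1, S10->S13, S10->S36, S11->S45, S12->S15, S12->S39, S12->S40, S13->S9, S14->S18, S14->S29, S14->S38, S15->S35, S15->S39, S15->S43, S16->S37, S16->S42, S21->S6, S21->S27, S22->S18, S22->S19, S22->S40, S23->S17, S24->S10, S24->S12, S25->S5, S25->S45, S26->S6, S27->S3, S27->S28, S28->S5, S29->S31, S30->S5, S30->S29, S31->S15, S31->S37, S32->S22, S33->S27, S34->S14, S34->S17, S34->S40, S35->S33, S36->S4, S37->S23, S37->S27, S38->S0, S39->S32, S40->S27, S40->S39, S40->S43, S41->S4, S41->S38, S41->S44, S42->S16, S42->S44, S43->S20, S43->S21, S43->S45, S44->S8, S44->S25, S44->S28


BFS from S0:
  layer 0: {S0}
  layer 1: {S7}
  layer 2: {S27, S35}
  layer 3: {S3, S28, S33}
  layer 4: {S4, S5}
  layer 5: {S23, S29}
  layer 6: {S17, S31}
  layer 7: {S15, S37}
  layer 8: {S39, S43}
  layer 9: {S20, S21, S32, S45}
  layer 10: {S6, S22}
  layer 11: {S18, S19, S40}
Reachable set: {S0, S3, S4, S5, S6, S7, S15, S17, S18, S19, S20, S21, S22, S23, S27, S28, S29, S31, S32, S33, S35, S37, S39, S40, S43, S45}
Count = 26

26
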